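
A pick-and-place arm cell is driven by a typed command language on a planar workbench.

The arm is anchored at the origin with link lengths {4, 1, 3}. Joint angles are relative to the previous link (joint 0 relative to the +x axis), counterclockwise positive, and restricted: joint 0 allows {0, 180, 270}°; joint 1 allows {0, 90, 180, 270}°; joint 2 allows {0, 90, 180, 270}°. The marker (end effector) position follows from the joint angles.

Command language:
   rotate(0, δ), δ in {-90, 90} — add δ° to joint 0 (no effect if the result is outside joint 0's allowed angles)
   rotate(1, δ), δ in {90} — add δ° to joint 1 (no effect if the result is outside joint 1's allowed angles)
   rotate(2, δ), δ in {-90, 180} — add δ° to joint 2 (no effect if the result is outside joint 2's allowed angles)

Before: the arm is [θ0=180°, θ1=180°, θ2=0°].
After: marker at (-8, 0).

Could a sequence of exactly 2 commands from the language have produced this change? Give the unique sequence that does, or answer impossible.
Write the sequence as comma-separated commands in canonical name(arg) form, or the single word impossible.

from: [θ0=180°, θ1=180°, θ2=0°]
t=1 rotate(1, 90) ⇒ [θ0=180°, θ1=270°, θ2=0°]
t=2 rotate(1, 90) ⇒ [θ0=180°, θ1=0°, θ2=0°]
no other 2-command option fits: unique.

rotate(1, 90), rotate(1, 90)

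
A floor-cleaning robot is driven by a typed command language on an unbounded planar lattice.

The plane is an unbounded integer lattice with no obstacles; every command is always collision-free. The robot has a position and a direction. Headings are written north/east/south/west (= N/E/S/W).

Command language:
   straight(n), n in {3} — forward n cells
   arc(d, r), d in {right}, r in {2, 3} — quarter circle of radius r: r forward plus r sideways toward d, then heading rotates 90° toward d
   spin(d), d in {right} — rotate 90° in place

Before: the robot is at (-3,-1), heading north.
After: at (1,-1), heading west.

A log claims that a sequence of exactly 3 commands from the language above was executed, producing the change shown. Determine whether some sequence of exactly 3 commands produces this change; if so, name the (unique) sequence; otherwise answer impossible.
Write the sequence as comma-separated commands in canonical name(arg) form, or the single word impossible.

arc(right, 2), arc(right, 2), spin(right)

key: position moved to (1,-1) AND the heading swung to W — translation plus rotation needed
initial: at (-3,-1), heading north
[1] after arc(right, 2): at (-1,1), heading east
[2] after arc(right, 2): at (1,-1), heading south
[3] after spin(right): at (1,-1), heading west
uniquely the one of 64 3-step routes that fits.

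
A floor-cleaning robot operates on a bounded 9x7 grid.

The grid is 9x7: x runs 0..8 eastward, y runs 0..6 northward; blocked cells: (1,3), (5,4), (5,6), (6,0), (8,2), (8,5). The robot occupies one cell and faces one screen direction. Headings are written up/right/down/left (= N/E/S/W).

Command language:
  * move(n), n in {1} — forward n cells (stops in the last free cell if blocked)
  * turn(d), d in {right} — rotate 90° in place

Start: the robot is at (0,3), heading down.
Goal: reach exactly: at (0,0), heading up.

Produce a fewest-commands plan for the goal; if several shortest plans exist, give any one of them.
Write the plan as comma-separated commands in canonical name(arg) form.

t0: at (0,3), heading down
step 1 (move(1)): at (0,2), heading down
step 2 (move(1)): at (0,1), heading down
step 3 (move(1)): at (0,0), heading down
step 4 (turn(right)): at (0,0), heading left
step 5 (turn(right)): at (0,0), heading up
nothing shorter than 5 reaches the goal.

move(1), move(1), move(1), turn(right), turn(right)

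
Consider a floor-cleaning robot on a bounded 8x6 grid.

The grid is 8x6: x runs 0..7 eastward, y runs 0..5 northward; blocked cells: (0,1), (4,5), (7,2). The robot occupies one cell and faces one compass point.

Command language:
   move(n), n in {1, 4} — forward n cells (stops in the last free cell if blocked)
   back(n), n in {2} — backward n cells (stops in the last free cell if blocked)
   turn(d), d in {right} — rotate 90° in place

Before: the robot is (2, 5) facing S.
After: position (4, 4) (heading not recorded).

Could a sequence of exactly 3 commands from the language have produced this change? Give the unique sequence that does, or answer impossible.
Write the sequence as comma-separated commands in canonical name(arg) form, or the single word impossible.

key: order matters: swapping move(1) and back(2) lands elsewhere
begin: (2, 5) facing S
t=1 move(1) ⇒ (2, 4) facing S
t=2 turn(right) ⇒ (2, 4) facing W
t=3 back(2) ⇒ (4, 4) facing W
no other 3-command option fits: unique.

move(1), turn(right), back(2)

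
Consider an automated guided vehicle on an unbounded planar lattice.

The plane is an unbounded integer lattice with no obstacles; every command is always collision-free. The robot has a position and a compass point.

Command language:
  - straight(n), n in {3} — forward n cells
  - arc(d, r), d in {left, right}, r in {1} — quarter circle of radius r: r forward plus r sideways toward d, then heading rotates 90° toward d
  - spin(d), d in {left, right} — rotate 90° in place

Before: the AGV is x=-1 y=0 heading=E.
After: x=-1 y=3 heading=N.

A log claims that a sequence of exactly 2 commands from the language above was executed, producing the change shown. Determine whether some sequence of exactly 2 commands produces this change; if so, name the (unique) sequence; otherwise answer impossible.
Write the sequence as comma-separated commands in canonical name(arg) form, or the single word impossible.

spin(left), straight(3)

key: position moved to (-1,3) AND the heading swung to N — translation plus rotation needed
begin: x=-1 y=0 heading=E
[1] after spin(left): x=-1 y=0 heading=N
[2] after straight(3): x=-1 y=3 heading=N
no other 2-command option fits: unique.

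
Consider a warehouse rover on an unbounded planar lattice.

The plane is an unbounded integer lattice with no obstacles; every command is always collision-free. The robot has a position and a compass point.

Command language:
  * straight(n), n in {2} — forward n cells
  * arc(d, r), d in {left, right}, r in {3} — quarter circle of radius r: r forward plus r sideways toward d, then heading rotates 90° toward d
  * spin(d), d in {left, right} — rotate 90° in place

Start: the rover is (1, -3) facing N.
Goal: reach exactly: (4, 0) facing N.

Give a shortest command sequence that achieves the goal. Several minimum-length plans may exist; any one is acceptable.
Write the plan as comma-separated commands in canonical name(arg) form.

spin(right), arc(left, 3)

initial: (1, -3) facing N
t=1 spin(right) ⇒ (1, -3) facing E
t=2 arc(left, 3) ⇒ (4, 0) facing N
no 1-step plan works, so 2 is optimal.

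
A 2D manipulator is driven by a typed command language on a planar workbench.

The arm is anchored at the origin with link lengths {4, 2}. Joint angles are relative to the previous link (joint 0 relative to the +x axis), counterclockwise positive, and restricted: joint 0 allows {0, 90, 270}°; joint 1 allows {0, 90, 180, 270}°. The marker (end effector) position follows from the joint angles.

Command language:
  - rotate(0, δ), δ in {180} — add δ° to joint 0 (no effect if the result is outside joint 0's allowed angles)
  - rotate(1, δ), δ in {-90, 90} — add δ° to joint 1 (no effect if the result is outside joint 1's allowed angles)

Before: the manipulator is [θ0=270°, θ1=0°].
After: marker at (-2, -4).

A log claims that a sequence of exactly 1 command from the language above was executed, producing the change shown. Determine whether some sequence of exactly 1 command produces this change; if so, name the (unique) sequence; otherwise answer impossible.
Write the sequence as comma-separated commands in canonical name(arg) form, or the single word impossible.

start: [θ0=270°, θ1=0°]
step 1 (rotate(1, -90)): [θ0=270°, θ1=270°]
no other 1-command option fits: unique.

rotate(1, -90)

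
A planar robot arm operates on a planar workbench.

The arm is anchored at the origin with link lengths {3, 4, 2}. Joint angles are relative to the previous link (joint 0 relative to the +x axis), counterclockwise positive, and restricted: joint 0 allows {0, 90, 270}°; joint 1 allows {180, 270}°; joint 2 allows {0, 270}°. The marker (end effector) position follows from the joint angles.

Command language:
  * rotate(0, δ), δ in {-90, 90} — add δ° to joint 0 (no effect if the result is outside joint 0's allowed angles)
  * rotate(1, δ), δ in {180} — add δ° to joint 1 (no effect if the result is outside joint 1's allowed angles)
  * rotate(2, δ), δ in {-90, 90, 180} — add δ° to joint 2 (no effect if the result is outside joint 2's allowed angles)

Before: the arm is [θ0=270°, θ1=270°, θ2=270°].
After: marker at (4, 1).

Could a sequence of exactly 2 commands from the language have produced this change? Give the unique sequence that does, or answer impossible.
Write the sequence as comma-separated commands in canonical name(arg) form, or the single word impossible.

rotate(0, 90), rotate(0, 90)

start: [θ0=270°, θ1=270°, θ2=270°]
t=1 rotate(0, 90) ⇒ [θ0=0°, θ1=270°, θ2=270°]
t=2 rotate(0, 90) ⇒ [θ0=90°, θ1=270°, θ2=270°]
no rival 2-sequence matches.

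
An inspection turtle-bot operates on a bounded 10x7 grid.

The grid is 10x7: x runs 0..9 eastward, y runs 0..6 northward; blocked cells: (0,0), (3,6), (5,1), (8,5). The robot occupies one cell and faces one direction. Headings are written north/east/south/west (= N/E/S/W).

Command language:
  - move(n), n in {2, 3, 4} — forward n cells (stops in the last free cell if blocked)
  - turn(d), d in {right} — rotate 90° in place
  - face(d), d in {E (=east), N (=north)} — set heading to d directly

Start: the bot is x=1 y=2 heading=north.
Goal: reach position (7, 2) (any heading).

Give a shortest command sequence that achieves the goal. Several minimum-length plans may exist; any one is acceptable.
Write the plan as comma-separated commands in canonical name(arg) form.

turn(right), move(2), move(4)

initial: x=1 y=2 heading=north
step 1 (turn(right)): x=1 y=2 heading=east
step 2 (move(2)): x=3 y=2 heading=east
step 3 (move(4)): x=7 y=2 heading=east
nothing shorter than 3 reaches the goal.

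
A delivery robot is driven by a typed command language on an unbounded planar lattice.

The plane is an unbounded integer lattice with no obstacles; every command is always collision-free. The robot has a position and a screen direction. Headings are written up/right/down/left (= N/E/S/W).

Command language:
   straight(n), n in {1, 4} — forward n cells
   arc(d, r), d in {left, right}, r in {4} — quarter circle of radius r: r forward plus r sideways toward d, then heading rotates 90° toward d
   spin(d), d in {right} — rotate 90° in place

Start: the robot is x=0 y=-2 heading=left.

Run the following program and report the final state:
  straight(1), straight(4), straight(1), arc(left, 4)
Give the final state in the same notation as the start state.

t0: x=0 y=-2 heading=left
1. straight(1) → x=-1 y=-2 heading=left
2. straight(4) → x=-5 y=-2 heading=left
3. straight(1) → x=-6 y=-2 heading=left
4. arc(left, 4) → x=-10 y=-6 heading=down

x=-10 y=-6 heading=down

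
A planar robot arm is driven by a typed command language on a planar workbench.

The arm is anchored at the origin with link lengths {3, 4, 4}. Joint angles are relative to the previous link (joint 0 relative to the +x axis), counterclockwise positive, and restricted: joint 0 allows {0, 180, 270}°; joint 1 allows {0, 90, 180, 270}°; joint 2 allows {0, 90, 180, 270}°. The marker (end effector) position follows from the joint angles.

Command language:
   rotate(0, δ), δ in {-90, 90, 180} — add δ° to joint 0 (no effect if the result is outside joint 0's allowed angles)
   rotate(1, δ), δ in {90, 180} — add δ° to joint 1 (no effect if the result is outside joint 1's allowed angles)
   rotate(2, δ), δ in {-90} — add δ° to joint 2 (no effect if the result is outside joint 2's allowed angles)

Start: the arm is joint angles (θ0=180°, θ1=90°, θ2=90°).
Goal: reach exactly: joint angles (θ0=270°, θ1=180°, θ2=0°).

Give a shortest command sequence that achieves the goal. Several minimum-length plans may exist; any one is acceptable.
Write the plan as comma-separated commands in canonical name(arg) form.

begin: joint angles (θ0=180°, θ1=90°, θ2=90°)
step 1 (rotate(0, 90)): joint angles (θ0=270°, θ1=90°, θ2=90°)
step 2 (rotate(1, 90)): joint angles (θ0=270°, θ1=180°, θ2=90°)
step 3 (rotate(2, -90)): joint angles (θ0=270°, θ1=180°, θ2=0°)
minimal: 3 command(s), checked below 3.

rotate(0, 90), rotate(1, 90), rotate(2, -90)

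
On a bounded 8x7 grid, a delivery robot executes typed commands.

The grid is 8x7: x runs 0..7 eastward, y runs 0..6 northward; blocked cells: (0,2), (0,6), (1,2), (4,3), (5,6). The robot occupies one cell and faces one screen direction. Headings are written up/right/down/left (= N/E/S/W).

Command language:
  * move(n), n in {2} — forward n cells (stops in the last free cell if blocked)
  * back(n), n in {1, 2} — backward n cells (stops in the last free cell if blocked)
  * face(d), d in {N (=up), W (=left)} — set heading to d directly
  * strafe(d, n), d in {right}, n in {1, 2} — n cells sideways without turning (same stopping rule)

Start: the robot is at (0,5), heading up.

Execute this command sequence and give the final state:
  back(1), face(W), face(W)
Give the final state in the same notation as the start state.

start: at (0,5), heading up
t=1 back(1) ⇒ at (0,4), heading up
t=2 face(W) ⇒ at (0,4), heading left
t=3 face(W) ⇒ at (0,4), heading left

at (0,4), heading left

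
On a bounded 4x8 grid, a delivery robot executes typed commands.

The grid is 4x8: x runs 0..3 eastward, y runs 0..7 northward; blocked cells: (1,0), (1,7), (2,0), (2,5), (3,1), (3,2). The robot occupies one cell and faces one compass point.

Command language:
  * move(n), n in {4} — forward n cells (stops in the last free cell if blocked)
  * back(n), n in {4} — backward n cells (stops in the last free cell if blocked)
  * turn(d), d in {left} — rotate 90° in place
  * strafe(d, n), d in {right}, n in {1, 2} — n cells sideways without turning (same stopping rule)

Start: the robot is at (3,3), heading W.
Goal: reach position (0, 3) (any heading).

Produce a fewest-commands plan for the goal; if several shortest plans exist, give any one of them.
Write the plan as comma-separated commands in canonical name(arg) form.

move(4)

from: at (3,3), heading W
1. move(4) → at (0,3), heading W
nothing shorter than 1 reaches the goal.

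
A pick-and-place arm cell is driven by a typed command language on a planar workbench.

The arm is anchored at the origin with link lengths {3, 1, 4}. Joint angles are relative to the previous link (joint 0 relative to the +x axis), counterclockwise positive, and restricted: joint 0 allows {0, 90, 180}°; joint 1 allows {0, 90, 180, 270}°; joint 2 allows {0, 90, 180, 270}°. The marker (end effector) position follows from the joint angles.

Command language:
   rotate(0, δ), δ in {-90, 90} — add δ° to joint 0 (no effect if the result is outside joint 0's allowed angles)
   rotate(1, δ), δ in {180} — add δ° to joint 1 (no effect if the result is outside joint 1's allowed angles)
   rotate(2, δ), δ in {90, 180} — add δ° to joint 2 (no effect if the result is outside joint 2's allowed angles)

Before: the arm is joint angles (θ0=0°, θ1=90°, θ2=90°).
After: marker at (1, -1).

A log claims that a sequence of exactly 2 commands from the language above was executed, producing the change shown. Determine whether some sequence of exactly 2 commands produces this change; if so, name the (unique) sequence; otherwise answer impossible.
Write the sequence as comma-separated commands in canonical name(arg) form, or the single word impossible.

rotate(0, 90), rotate(0, 90)

start: joint angles (θ0=0°, θ1=90°, θ2=90°)
step 1 (rotate(0, 90)): joint angles (θ0=90°, θ1=90°, θ2=90°)
step 2 (rotate(0, 90)): joint angles (θ0=180°, θ1=90°, θ2=90°)
all 25 alternatives checked — unique.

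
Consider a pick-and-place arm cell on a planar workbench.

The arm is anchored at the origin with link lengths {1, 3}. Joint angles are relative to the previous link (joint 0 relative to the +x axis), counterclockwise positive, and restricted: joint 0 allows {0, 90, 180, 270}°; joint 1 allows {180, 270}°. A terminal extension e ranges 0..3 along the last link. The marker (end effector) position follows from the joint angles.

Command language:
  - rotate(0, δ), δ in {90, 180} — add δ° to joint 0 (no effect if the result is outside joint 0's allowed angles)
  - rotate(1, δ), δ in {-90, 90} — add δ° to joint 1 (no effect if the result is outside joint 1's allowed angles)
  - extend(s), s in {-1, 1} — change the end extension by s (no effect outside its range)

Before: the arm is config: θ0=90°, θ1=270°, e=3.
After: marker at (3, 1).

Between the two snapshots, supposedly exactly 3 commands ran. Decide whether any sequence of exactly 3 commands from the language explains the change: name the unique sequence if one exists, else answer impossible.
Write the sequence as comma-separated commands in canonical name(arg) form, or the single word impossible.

extend(-1), extend(-1), extend(-1)

begin: config: θ0=90°, θ1=270°, e=3
1. extend(-1) → config: θ0=90°, θ1=270°, e=2
2. extend(-1) → config: θ0=90°, θ1=270°, e=1
3. extend(-1) → config: θ0=90°, θ1=270°, e=0
all 216 alternatives checked — unique.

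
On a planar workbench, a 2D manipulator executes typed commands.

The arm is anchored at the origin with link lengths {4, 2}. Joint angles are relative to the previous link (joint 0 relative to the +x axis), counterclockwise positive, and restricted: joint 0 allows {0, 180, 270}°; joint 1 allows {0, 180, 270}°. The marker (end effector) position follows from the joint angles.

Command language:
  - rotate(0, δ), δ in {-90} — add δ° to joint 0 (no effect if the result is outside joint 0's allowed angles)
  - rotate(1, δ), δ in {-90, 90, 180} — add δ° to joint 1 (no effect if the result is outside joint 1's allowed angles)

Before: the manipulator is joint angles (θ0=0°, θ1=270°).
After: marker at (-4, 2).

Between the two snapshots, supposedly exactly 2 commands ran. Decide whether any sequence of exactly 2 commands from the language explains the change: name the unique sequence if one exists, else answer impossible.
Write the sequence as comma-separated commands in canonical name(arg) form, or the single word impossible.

rotate(0, -90), rotate(0, -90)

initial: joint angles (θ0=0°, θ1=270°)
step 1 (rotate(0, -90)): joint angles (θ0=270°, θ1=270°)
step 2 (rotate(0, -90)): joint angles (θ0=180°, θ1=270°)
no rival 2-sequence matches.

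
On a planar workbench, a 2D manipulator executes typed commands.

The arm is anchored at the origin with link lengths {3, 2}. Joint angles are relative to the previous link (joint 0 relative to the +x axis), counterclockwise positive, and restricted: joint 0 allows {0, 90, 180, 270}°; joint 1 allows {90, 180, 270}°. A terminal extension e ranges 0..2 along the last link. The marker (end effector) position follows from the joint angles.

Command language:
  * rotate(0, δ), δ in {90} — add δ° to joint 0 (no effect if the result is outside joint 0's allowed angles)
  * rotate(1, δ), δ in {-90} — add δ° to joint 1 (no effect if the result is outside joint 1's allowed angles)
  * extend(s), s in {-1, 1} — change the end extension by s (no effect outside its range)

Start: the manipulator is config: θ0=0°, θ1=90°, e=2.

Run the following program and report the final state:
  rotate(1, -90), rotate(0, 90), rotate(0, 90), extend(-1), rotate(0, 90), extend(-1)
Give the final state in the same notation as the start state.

from: config: θ0=0°, θ1=90°, e=2
[1] after rotate(1, -90): config: θ0=0°, θ1=90°, e=2
[2] after rotate(0, 90): config: θ0=90°, θ1=90°, e=2
[3] after rotate(0, 90): config: θ0=180°, θ1=90°, e=2
[4] after extend(-1): config: θ0=180°, θ1=90°, e=1
[5] after rotate(0, 90): config: θ0=270°, θ1=90°, e=1
[6] after extend(-1): config: θ0=270°, θ1=90°, e=0

config: θ0=270°, θ1=90°, e=0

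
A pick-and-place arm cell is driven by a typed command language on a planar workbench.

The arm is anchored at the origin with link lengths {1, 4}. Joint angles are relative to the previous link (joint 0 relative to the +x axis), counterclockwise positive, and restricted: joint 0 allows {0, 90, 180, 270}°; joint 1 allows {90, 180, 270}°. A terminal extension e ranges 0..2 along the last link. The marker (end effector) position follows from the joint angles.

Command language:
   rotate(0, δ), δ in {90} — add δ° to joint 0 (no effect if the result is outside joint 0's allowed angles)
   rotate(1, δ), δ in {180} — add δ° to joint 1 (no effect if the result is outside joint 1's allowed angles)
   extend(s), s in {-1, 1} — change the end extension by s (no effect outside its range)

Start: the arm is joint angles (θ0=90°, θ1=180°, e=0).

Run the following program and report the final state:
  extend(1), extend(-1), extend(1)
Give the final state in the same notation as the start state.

start: joint angles (θ0=90°, θ1=180°, e=0)
step 1 (extend(1)): joint angles (θ0=90°, θ1=180°, e=1)
step 2 (extend(-1)): joint angles (θ0=90°, θ1=180°, e=0)
step 3 (extend(1)): joint angles (θ0=90°, θ1=180°, e=1)

joint angles (θ0=90°, θ1=180°, e=1)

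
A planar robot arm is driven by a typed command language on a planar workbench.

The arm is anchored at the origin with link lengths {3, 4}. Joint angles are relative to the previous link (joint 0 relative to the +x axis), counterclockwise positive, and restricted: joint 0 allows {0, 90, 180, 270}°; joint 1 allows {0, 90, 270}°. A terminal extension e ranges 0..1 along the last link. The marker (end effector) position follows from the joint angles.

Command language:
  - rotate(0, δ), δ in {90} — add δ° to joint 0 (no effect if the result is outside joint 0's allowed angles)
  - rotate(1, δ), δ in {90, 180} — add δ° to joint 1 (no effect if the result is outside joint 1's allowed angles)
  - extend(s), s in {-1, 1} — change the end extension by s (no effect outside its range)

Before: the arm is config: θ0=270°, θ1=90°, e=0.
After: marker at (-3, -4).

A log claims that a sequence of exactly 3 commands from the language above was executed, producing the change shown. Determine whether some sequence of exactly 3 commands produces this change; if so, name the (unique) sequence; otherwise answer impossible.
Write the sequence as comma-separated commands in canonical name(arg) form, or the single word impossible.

initial: config: θ0=270°, θ1=90°, e=0
[1] after rotate(0, 90): config: θ0=0°, θ1=90°, e=0
[2] after rotate(0, 90): config: θ0=90°, θ1=90°, e=0
[3] after rotate(0, 90): config: θ0=180°, θ1=90°, e=0
uniquely the one of 125 3-step routes that fits.

rotate(0, 90), rotate(0, 90), rotate(0, 90)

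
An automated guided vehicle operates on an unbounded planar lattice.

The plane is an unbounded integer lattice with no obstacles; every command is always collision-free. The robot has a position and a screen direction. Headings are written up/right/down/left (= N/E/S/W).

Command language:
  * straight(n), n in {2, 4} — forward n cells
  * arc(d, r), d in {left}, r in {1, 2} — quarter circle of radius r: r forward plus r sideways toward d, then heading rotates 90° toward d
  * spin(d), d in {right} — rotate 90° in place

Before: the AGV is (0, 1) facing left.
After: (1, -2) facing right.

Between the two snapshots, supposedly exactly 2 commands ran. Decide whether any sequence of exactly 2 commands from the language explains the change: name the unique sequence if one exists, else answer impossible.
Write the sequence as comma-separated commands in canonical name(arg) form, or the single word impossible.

arc(left, 1), arc(left, 2)

key: order matters: swapping arc(left, 1) and arc(left, 2) lands elsewhere
start: (0, 1) facing left
step 1 (arc(left, 1)): (-1, 0) facing down
step 2 (arc(left, 2)): (1, -2) facing right
no rival 2-sequence matches.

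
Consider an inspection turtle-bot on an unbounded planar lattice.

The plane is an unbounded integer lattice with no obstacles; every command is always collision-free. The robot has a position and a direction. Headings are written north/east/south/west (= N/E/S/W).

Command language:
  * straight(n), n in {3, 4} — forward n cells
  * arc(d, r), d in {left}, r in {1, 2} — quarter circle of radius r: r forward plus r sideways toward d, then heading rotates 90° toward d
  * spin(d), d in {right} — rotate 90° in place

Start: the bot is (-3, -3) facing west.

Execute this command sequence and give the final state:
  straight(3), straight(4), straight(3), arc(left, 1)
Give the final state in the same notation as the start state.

(-14, -4) facing south

begin: (-3, -3) facing west
t=1 straight(3) ⇒ (-6, -3) facing west
t=2 straight(4) ⇒ (-10, -3) facing west
t=3 straight(3) ⇒ (-13, -3) facing west
t=4 arc(left, 1) ⇒ (-14, -4) facing south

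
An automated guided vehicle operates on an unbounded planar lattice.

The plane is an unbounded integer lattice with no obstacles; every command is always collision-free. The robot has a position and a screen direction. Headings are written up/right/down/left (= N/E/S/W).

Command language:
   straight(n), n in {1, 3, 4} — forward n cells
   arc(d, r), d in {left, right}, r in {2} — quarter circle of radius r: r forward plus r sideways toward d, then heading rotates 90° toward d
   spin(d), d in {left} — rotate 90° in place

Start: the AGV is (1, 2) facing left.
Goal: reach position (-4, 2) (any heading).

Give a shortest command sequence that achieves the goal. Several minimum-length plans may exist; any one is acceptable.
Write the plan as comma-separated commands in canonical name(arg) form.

from: (1, 2) facing left
1. straight(4) → (-3, 2) facing left
2. straight(1) → (-4, 2) facing left
shorter routes all fall short; 2 is best.

straight(4), straight(1)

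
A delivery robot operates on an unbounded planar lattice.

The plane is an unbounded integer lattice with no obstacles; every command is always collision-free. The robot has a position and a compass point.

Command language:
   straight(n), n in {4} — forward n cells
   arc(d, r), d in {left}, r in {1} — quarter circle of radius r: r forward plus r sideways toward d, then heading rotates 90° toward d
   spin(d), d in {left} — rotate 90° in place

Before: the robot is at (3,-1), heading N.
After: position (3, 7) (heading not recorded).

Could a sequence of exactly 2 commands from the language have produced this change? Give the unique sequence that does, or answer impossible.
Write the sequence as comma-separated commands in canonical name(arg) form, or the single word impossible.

straight(4), straight(4)

from: at (3,-1), heading N
t=1 straight(4) ⇒ at (3,3), heading N
t=2 straight(4) ⇒ at (3,7), heading N
no other 2-command option fits: unique.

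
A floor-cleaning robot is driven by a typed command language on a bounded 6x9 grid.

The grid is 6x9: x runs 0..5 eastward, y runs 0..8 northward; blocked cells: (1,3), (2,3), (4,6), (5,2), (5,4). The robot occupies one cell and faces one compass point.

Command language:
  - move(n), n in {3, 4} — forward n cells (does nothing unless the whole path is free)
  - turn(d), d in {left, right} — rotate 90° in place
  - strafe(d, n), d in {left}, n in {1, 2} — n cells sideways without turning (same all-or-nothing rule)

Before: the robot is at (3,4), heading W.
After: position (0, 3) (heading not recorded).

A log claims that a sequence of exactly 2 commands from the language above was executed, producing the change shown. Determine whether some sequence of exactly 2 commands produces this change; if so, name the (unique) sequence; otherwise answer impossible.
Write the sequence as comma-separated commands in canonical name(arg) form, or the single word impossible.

move(3), strafe(left, 1)

key: running strafe(left, 1) before move(3) would end elsewhere — order is forced
start: at (3,4), heading W
[1] after move(3): at (0,4), heading W
[2] after strafe(left, 1): at (0,3), heading W
uniquely the one of 36 2-step routes that fits.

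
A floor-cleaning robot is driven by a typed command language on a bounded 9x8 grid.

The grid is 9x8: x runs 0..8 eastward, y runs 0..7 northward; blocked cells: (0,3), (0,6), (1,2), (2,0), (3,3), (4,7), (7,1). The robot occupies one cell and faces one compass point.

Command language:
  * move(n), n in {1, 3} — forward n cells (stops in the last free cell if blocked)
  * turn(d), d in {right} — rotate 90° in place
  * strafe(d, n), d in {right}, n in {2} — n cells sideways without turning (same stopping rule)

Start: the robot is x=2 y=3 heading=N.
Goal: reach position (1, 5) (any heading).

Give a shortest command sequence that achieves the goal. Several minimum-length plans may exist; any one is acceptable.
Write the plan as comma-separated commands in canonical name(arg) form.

turn(right), turn(right), strafe(right, 2), turn(right), strafe(right, 2)

begin: x=2 y=3 heading=N
[1] after turn(right): x=2 y=3 heading=E
[2] after turn(right): x=2 y=3 heading=S
[3] after strafe(right, 2): x=1 y=3 heading=S
[4] after turn(right): x=1 y=3 heading=W
[5] after strafe(right, 2): x=1 y=5 heading=W
minimal: 5 command(s), checked below 5.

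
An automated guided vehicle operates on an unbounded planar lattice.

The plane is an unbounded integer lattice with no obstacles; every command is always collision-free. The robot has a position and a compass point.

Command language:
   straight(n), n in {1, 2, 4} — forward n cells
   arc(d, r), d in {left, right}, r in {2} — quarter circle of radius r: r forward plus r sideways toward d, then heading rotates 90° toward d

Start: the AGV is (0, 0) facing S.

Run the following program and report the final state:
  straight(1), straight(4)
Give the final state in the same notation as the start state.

(0, -5) facing S

initial: (0, 0) facing S
1. straight(1) → (0, -1) facing S
2. straight(4) → (0, -5) facing S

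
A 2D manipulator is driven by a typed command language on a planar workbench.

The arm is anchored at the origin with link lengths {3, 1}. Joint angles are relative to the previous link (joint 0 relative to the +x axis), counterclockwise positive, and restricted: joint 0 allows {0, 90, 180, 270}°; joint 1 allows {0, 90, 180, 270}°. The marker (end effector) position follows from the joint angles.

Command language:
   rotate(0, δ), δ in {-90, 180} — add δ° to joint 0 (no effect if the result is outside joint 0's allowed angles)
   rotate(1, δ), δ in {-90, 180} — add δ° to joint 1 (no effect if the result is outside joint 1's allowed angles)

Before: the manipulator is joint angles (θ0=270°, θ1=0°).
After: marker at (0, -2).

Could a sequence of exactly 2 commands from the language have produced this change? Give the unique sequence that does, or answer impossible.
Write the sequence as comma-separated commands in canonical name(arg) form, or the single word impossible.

rotate(1, -90), rotate(1, -90)

start: joint angles (θ0=270°, θ1=0°)
step 1 (rotate(1, -90)): joint angles (θ0=270°, θ1=270°)
step 2 (rotate(1, -90)): joint angles (θ0=270°, θ1=180°)
no rival 2-sequence matches.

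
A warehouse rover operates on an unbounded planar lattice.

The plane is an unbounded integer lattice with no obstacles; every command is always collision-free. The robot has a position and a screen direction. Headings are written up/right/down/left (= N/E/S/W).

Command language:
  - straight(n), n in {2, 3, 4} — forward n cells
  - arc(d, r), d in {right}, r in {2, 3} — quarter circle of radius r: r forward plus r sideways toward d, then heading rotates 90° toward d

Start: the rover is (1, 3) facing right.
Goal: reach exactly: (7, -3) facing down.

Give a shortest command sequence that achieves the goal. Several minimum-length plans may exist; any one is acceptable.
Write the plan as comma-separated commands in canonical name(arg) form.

start: (1, 3) facing right
[1] after straight(3): (4, 3) facing right
[2] after arc(right, 3): (7, 0) facing down
[3] after straight(3): (7, -3) facing down
shorter routes all fall short; 3 is best.

straight(3), arc(right, 3), straight(3)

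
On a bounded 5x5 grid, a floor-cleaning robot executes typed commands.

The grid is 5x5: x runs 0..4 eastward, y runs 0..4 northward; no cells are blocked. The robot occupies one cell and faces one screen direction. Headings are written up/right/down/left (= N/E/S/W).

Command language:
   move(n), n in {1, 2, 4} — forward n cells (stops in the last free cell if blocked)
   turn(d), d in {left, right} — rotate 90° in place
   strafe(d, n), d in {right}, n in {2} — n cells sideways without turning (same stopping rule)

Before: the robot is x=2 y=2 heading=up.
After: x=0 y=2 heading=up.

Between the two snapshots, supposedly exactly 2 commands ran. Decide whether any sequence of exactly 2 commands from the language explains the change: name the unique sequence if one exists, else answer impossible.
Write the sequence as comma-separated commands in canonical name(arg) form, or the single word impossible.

no 2-step route produces this change.

impossible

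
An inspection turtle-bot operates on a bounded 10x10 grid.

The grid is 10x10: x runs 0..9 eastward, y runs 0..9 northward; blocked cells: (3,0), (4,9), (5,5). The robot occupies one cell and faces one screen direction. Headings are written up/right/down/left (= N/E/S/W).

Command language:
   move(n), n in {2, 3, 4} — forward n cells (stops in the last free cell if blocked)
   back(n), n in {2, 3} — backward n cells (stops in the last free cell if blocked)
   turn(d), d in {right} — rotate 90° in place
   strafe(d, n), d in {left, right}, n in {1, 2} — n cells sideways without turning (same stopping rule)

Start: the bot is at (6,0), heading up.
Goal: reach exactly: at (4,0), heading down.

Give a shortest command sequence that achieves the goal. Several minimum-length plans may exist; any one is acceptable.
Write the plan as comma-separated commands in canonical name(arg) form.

initial: at (6,0), heading up
step 1 (strafe(left, 2)): at (4,0), heading up
step 2 (turn(right)): at (4,0), heading right
step 3 (turn(right)): at (4,0), heading down
nothing shorter than 3 reaches the goal.

strafe(left, 2), turn(right), turn(right)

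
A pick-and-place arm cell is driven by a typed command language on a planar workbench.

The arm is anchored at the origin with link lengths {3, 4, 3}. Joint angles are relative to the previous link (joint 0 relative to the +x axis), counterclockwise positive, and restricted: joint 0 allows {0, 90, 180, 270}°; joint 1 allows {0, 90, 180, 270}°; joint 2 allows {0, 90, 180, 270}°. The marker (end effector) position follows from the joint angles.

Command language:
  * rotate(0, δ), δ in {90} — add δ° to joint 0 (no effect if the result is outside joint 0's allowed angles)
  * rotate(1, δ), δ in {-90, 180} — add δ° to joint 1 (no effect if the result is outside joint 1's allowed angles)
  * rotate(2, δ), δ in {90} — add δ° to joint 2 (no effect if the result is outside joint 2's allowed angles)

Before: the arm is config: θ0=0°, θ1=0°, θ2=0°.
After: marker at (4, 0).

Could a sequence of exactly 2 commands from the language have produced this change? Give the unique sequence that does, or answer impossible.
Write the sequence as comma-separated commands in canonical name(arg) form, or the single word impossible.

from: config: θ0=0°, θ1=0°, θ2=0°
1. rotate(2, 90) → config: θ0=0°, θ1=0°, θ2=90°
2. rotate(2, 90) → config: θ0=0°, θ1=0°, θ2=180°
no other 2-command option fits: unique.

rotate(2, 90), rotate(2, 90)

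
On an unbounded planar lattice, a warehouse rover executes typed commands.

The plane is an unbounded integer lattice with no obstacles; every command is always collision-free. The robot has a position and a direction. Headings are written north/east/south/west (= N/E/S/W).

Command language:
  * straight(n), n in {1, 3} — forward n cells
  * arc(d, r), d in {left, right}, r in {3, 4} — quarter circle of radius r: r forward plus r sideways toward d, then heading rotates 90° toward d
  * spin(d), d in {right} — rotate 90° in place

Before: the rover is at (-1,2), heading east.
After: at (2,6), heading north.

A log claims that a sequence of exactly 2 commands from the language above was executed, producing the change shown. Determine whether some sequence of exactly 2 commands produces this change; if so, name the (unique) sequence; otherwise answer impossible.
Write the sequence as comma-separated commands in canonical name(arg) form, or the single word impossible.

key: cell and facing (now N) both changed — the 2 commands mix motion and turning
initial: at (-1,2), heading east
1. arc(left, 3) → at (2,5), heading north
2. straight(1) → at (2,6), heading north
no rival 2-sequence matches.

arc(left, 3), straight(1)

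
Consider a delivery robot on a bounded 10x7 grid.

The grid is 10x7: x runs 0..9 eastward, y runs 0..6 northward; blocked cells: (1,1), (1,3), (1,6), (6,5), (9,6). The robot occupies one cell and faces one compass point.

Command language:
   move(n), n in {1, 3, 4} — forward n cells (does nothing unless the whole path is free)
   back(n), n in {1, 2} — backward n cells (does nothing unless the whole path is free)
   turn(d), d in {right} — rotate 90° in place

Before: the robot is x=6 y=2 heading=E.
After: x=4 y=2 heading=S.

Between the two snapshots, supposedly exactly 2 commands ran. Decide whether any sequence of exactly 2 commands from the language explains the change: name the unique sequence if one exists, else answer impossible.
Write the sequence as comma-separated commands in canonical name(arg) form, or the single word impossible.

back(2), turn(right)

key: position moved to (4,2) AND the heading swung to S — translation plus rotation needed
initial: x=6 y=2 heading=E
t=1 back(2) ⇒ x=4 y=2 heading=E
t=2 turn(right) ⇒ x=4 y=2 heading=S
no other 2-command option fits: unique.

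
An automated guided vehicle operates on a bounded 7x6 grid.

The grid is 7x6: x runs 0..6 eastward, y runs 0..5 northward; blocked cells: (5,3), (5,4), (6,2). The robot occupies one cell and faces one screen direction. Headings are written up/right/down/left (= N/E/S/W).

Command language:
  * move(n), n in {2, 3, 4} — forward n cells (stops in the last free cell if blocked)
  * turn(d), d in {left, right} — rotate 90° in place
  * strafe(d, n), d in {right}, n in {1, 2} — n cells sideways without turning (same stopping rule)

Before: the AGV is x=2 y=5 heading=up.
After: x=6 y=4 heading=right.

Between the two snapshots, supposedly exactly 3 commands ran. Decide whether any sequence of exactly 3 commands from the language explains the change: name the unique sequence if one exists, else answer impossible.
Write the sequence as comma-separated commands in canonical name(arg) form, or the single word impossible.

key: order matters: swapping turn(right) and strafe(right, 1) lands elsewhere
from: x=2 y=5 heading=up
1. turn(right) → x=2 y=5 heading=right
2. move(4) → x=6 y=5 heading=right
3. strafe(right, 1) → x=6 y=4 heading=right
all 343 alternatives checked — unique.

turn(right), move(4), strafe(right, 1)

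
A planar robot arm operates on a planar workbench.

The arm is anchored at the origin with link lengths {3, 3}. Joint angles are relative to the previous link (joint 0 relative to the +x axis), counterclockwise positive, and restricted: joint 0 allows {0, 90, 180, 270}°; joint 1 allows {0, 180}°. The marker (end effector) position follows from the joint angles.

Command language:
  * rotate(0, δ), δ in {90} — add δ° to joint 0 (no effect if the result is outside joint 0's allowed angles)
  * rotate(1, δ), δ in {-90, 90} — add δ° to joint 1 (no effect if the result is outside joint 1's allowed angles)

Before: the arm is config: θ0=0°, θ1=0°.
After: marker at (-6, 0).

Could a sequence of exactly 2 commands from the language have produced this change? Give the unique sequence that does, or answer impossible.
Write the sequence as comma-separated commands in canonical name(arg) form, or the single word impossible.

initial: config: θ0=0°, θ1=0°
step 1 (rotate(0, 90)): config: θ0=90°, θ1=0°
step 2 (rotate(0, 90)): config: θ0=180°, θ1=0°
uniquely the one of 9 2-step routes that fits.

rotate(0, 90), rotate(0, 90)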